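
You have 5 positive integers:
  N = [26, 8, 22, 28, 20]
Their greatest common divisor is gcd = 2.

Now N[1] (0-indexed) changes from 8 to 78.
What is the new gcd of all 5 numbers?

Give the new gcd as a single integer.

Numbers: [26, 8, 22, 28, 20], gcd = 2
Change: index 1, 8 -> 78
gcd of the OTHER numbers (without index 1): gcd([26, 22, 28, 20]) = 2
New gcd = gcd(g_others, new_val) = gcd(2, 78) = 2

Answer: 2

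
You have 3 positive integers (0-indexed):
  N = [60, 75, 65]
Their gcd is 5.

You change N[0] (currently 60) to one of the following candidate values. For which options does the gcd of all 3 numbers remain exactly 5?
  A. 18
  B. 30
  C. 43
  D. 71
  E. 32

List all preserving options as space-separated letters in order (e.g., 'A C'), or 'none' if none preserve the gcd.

Answer: B

Derivation:
Old gcd = 5; gcd of others (without N[0]) = 5
New gcd for candidate v: gcd(5, v). Preserves old gcd iff gcd(5, v) = 5.
  Option A: v=18, gcd(5,18)=1 -> changes
  Option B: v=30, gcd(5,30)=5 -> preserves
  Option C: v=43, gcd(5,43)=1 -> changes
  Option D: v=71, gcd(5,71)=1 -> changes
  Option E: v=32, gcd(5,32)=1 -> changes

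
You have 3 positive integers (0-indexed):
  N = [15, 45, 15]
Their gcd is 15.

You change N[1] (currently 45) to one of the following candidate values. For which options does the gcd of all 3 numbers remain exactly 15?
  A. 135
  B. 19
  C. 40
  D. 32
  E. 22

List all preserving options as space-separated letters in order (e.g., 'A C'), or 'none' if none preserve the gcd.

Answer: A

Derivation:
Old gcd = 15; gcd of others (without N[1]) = 15
New gcd for candidate v: gcd(15, v). Preserves old gcd iff gcd(15, v) = 15.
  Option A: v=135, gcd(15,135)=15 -> preserves
  Option B: v=19, gcd(15,19)=1 -> changes
  Option C: v=40, gcd(15,40)=5 -> changes
  Option D: v=32, gcd(15,32)=1 -> changes
  Option E: v=22, gcd(15,22)=1 -> changes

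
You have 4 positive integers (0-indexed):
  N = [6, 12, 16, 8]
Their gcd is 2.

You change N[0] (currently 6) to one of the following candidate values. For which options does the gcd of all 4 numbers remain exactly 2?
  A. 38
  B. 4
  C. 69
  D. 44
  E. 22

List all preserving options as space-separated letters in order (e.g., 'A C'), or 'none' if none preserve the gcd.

Old gcd = 2; gcd of others (without N[0]) = 4
New gcd for candidate v: gcd(4, v). Preserves old gcd iff gcd(4, v) = 2.
  Option A: v=38, gcd(4,38)=2 -> preserves
  Option B: v=4, gcd(4,4)=4 -> changes
  Option C: v=69, gcd(4,69)=1 -> changes
  Option D: v=44, gcd(4,44)=4 -> changes
  Option E: v=22, gcd(4,22)=2 -> preserves

Answer: A E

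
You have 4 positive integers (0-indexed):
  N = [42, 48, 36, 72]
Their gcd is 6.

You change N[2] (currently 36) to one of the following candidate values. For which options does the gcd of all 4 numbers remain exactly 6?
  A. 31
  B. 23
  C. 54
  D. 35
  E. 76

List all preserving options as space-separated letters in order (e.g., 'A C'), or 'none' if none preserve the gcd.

Answer: C

Derivation:
Old gcd = 6; gcd of others (without N[2]) = 6
New gcd for candidate v: gcd(6, v). Preserves old gcd iff gcd(6, v) = 6.
  Option A: v=31, gcd(6,31)=1 -> changes
  Option B: v=23, gcd(6,23)=1 -> changes
  Option C: v=54, gcd(6,54)=6 -> preserves
  Option D: v=35, gcd(6,35)=1 -> changes
  Option E: v=76, gcd(6,76)=2 -> changes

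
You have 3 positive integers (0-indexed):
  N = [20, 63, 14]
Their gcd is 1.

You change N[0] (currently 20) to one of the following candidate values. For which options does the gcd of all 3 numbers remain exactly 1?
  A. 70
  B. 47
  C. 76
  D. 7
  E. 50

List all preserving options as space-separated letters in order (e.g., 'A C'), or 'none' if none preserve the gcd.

Answer: B C E

Derivation:
Old gcd = 1; gcd of others (without N[0]) = 7
New gcd for candidate v: gcd(7, v). Preserves old gcd iff gcd(7, v) = 1.
  Option A: v=70, gcd(7,70)=7 -> changes
  Option B: v=47, gcd(7,47)=1 -> preserves
  Option C: v=76, gcd(7,76)=1 -> preserves
  Option D: v=7, gcd(7,7)=7 -> changes
  Option E: v=50, gcd(7,50)=1 -> preserves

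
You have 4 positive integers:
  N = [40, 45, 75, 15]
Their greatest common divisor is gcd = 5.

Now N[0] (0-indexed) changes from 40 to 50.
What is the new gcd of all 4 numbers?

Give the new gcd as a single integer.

Numbers: [40, 45, 75, 15], gcd = 5
Change: index 0, 40 -> 50
gcd of the OTHER numbers (without index 0): gcd([45, 75, 15]) = 15
New gcd = gcd(g_others, new_val) = gcd(15, 50) = 5

Answer: 5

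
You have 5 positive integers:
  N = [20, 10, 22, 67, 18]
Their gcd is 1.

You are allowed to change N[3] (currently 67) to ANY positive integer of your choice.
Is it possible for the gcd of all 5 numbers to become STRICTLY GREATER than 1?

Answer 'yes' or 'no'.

Answer: yes

Derivation:
Current gcd = 1
gcd of all OTHER numbers (without N[3]=67): gcd([20, 10, 22, 18]) = 2
The new gcd after any change is gcd(2, new_value).
This can be at most 2.
Since 2 > old gcd 1, the gcd CAN increase (e.g., set N[3] = 2).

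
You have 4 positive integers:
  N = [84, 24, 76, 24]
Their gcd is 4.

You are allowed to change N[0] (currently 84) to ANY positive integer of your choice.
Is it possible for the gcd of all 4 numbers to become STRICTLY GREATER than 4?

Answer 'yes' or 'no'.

Answer: no

Derivation:
Current gcd = 4
gcd of all OTHER numbers (without N[0]=84): gcd([24, 76, 24]) = 4
The new gcd after any change is gcd(4, new_value).
This can be at most 4.
Since 4 = old gcd 4, the gcd can only stay the same or decrease.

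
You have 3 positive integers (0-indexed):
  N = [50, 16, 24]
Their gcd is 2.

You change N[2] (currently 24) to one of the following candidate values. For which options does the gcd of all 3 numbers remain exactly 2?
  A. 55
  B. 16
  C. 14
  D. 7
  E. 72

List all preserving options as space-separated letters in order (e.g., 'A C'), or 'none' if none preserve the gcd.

Old gcd = 2; gcd of others (without N[2]) = 2
New gcd for candidate v: gcd(2, v). Preserves old gcd iff gcd(2, v) = 2.
  Option A: v=55, gcd(2,55)=1 -> changes
  Option B: v=16, gcd(2,16)=2 -> preserves
  Option C: v=14, gcd(2,14)=2 -> preserves
  Option D: v=7, gcd(2,7)=1 -> changes
  Option E: v=72, gcd(2,72)=2 -> preserves

Answer: B C E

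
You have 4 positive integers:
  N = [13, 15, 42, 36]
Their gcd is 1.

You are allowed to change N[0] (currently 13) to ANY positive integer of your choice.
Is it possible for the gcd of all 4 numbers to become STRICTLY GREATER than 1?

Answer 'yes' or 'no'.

Answer: yes

Derivation:
Current gcd = 1
gcd of all OTHER numbers (without N[0]=13): gcd([15, 42, 36]) = 3
The new gcd after any change is gcd(3, new_value).
This can be at most 3.
Since 3 > old gcd 1, the gcd CAN increase (e.g., set N[0] = 3).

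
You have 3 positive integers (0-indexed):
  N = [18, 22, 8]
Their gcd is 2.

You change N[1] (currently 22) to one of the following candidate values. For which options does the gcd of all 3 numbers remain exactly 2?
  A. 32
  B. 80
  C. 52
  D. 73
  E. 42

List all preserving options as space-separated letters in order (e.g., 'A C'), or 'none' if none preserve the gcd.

Old gcd = 2; gcd of others (without N[1]) = 2
New gcd for candidate v: gcd(2, v). Preserves old gcd iff gcd(2, v) = 2.
  Option A: v=32, gcd(2,32)=2 -> preserves
  Option B: v=80, gcd(2,80)=2 -> preserves
  Option C: v=52, gcd(2,52)=2 -> preserves
  Option D: v=73, gcd(2,73)=1 -> changes
  Option E: v=42, gcd(2,42)=2 -> preserves

Answer: A B C E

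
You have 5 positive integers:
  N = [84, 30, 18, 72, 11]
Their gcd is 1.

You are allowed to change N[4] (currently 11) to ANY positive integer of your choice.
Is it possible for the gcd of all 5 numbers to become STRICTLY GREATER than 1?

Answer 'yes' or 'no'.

Current gcd = 1
gcd of all OTHER numbers (without N[4]=11): gcd([84, 30, 18, 72]) = 6
The new gcd after any change is gcd(6, new_value).
This can be at most 6.
Since 6 > old gcd 1, the gcd CAN increase (e.g., set N[4] = 6).

Answer: yes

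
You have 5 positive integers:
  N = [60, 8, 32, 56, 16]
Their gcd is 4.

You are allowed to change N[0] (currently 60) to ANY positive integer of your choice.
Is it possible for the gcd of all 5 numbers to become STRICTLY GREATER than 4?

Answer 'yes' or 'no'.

Answer: yes

Derivation:
Current gcd = 4
gcd of all OTHER numbers (without N[0]=60): gcd([8, 32, 56, 16]) = 8
The new gcd after any change is gcd(8, new_value).
This can be at most 8.
Since 8 > old gcd 4, the gcd CAN increase (e.g., set N[0] = 8).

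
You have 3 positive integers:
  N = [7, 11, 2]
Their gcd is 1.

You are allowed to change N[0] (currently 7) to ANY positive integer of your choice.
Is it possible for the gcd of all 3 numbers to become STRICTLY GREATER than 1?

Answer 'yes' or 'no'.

Answer: no

Derivation:
Current gcd = 1
gcd of all OTHER numbers (without N[0]=7): gcd([11, 2]) = 1
The new gcd after any change is gcd(1, new_value).
This can be at most 1.
Since 1 = old gcd 1, the gcd can only stay the same or decrease.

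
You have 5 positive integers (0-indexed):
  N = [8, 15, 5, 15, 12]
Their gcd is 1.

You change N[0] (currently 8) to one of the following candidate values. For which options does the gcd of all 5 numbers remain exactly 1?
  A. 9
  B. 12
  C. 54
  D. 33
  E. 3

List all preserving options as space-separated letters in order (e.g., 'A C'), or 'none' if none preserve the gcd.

Answer: A B C D E

Derivation:
Old gcd = 1; gcd of others (without N[0]) = 1
New gcd for candidate v: gcd(1, v). Preserves old gcd iff gcd(1, v) = 1.
  Option A: v=9, gcd(1,9)=1 -> preserves
  Option B: v=12, gcd(1,12)=1 -> preserves
  Option C: v=54, gcd(1,54)=1 -> preserves
  Option D: v=33, gcd(1,33)=1 -> preserves
  Option E: v=3, gcd(1,3)=1 -> preserves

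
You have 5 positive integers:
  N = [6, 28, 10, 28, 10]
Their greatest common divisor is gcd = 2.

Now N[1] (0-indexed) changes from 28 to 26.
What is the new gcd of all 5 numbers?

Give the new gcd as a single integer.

Numbers: [6, 28, 10, 28, 10], gcd = 2
Change: index 1, 28 -> 26
gcd of the OTHER numbers (without index 1): gcd([6, 10, 28, 10]) = 2
New gcd = gcd(g_others, new_val) = gcd(2, 26) = 2

Answer: 2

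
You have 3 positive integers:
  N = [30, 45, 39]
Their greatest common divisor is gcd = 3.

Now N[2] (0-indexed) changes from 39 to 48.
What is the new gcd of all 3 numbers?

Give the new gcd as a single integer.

Answer: 3

Derivation:
Numbers: [30, 45, 39], gcd = 3
Change: index 2, 39 -> 48
gcd of the OTHER numbers (without index 2): gcd([30, 45]) = 15
New gcd = gcd(g_others, new_val) = gcd(15, 48) = 3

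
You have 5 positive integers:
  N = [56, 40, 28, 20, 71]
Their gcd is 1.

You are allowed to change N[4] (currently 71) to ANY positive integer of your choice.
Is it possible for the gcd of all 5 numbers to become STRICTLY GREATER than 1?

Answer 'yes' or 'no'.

Current gcd = 1
gcd of all OTHER numbers (without N[4]=71): gcd([56, 40, 28, 20]) = 4
The new gcd after any change is gcd(4, new_value).
This can be at most 4.
Since 4 > old gcd 1, the gcd CAN increase (e.g., set N[4] = 4).

Answer: yes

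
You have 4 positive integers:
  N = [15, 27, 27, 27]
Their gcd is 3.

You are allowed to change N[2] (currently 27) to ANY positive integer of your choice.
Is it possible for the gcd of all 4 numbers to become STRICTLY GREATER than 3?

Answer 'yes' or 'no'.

Current gcd = 3
gcd of all OTHER numbers (without N[2]=27): gcd([15, 27, 27]) = 3
The new gcd after any change is gcd(3, new_value).
This can be at most 3.
Since 3 = old gcd 3, the gcd can only stay the same or decrease.

Answer: no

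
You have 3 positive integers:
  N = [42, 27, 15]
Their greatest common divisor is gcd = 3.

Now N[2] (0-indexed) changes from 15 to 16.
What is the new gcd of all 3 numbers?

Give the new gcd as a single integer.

Numbers: [42, 27, 15], gcd = 3
Change: index 2, 15 -> 16
gcd of the OTHER numbers (without index 2): gcd([42, 27]) = 3
New gcd = gcd(g_others, new_val) = gcd(3, 16) = 1

Answer: 1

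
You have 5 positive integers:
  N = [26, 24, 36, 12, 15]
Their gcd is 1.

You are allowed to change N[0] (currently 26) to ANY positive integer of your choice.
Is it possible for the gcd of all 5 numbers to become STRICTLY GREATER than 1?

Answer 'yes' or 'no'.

Current gcd = 1
gcd of all OTHER numbers (without N[0]=26): gcd([24, 36, 12, 15]) = 3
The new gcd after any change is gcd(3, new_value).
This can be at most 3.
Since 3 > old gcd 1, the gcd CAN increase (e.g., set N[0] = 3).

Answer: yes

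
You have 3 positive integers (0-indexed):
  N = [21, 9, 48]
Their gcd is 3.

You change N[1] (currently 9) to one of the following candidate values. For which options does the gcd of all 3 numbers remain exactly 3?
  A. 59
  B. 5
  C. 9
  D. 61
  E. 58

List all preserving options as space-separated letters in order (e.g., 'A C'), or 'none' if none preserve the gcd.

Answer: C

Derivation:
Old gcd = 3; gcd of others (without N[1]) = 3
New gcd for candidate v: gcd(3, v). Preserves old gcd iff gcd(3, v) = 3.
  Option A: v=59, gcd(3,59)=1 -> changes
  Option B: v=5, gcd(3,5)=1 -> changes
  Option C: v=9, gcd(3,9)=3 -> preserves
  Option D: v=61, gcd(3,61)=1 -> changes
  Option E: v=58, gcd(3,58)=1 -> changes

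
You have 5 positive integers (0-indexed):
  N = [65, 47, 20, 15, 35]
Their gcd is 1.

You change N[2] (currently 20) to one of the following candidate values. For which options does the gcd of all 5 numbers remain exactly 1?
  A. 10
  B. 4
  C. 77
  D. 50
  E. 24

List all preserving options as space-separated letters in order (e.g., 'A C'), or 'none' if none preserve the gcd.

Old gcd = 1; gcd of others (without N[2]) = 1
New gcd for candidate v: gcd(1, v). Preserves old gcd iff gcd(1, v) = 1.
  Option A: v=10, gcd(1,10)=1 -> preserves
  Option B: v=4, gcd(1,4)=1 -> preserves
  Option C: v=77, gcd(1,77)=1 -> preserves
  Option D: v=50, gcd(1,50)=1 -> preserves
  Option E: v=24, gcd(1,24)=1 -> preserves

Answer: A B C D E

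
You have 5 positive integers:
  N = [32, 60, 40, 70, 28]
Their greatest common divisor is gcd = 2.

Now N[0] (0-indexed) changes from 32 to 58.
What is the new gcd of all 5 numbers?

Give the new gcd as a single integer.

Answer: 2

Derivation:
Numbers: [32, 60, 40, 70, 28], gcd = 2
Change: index 0, 32 -> 58
gcd of the OTHER numbers (without index 0): gcd([60, 40, 70, 28]) = 2
New gcd = gcd(g_others, new_val) = gcd(2, 58) = 2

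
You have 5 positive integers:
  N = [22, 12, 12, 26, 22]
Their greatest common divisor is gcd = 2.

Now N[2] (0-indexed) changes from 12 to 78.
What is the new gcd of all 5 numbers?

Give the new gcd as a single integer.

Answer: 2

Derivation:
Numbers: [22, 12, 12, 26, 22], gcd = 2
Change: index 2, 12 -> 78
gcd of the OTHER numbers (without index 2): gcd([22, 12, 26, 22]) = 2
New gcd = gcd(g_others, new_val) = gcd(2, 78) = 2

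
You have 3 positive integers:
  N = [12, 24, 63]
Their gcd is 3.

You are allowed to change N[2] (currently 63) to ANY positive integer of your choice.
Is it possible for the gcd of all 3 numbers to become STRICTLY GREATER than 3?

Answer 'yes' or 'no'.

Current gcd = 3
gcd of all OTHER numbers (without N[2]=63): gcd([12, 24]) = 12
The new gcd after any change is gcd(12, new_value).
This can be at most 12.
Since 12 > old gcd 3, the gcd CAN increase (e.g., set N[2] = 12).

Answer: yes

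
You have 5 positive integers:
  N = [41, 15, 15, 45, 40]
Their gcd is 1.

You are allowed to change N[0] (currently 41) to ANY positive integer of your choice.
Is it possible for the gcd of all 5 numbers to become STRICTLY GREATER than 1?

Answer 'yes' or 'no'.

Current gcd = 1
gcd of all OTHER numbers (without N[0]=41): gcd([15, 15, 45, 40]) = 5
The new gcd after any change is gcd(5, new_value).
This can be at most 5.
Since 5 > old gcd 1, the gcd CAN increase (e.g., set N[0] = 5).

Answer: yes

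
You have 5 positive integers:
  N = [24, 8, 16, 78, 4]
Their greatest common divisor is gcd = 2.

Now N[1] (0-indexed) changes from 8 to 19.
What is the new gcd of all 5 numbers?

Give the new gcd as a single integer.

Numbers: [24, 8, 16, 78, 4], gcd = 2
Change: index 1, 8 -> 19
gcd of the OTHER numbers (without index 1): gcd([24, 16, 78, 4]) = 2
New gcd = gcd(g_others, new_val) = gcd(2, 19) = 1

Answer: 1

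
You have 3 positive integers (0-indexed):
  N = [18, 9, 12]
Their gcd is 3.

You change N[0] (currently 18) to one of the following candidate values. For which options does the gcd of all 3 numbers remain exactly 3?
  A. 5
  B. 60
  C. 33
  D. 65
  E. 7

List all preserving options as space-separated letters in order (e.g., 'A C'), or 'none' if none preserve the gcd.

Old gcd = 3; gcd of others (without N[0]) = 3
New gcd for candidate v: gcd(3, v). Preserves old gcd iff gcd(3, v) = 3.
  Option A: v=5, gcd(3,5)=1 -> changes
  Option B: v=60, gcd(3,60)=3 -> preserves
  Option C: v=33, gcd(3,33)=3 -> preserves
  Option D: v=65, gcd(3,65)=1 -> changes
  Option E: v=7, gcd(3,7)=1 -> changes

Answer: B C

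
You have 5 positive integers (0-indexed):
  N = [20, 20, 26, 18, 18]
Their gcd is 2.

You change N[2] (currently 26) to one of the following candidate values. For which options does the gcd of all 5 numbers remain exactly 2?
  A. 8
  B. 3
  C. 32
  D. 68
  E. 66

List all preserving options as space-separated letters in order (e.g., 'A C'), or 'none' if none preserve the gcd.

Answer: A C D E

Derivation:
Old gcd = 2; gcd of others (without N[2]) = 2
New gcd for candidate v: gcd(2, v). Preserves old gcd iff gcd(2, v) = 2.
  Option A: v=8, gcd(2,8)=2 -> preserves
  Option B: v=3, gcd(2,3)=1 -> changes
  Option C: v=32, gcd(2,32)=2 -> preserves
  Option D: v=68, gcd(2,68)=2 -> preserves
  Option E: v=66, gcd(2,66)=2 -> preserves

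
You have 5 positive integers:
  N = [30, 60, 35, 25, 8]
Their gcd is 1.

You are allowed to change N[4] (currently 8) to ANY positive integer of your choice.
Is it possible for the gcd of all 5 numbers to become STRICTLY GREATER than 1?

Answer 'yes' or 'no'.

Current gcd = 1
gcd of all OTHER numbers (without N[4]=8): gcd([30, 60, 35, 25]) = 5
The new gcd after any change is gcd(5, new_value).
This can be at most 5.
Since 5 > old gcd 1, the gcd CAN increase (e.g., set N[4] = 5).

Answer: yes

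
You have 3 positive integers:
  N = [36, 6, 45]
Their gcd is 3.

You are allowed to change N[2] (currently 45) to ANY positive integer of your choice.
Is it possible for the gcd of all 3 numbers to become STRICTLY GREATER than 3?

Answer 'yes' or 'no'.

Answer: yes

Derivation:
Current gcd = 3
gcd of all OTHER numbers (without N[2]=45): gcd([36, 6]) = 6
The new gcd after any change is gcd(6, new_value).
This can be at most 6.
Since 6 > old gcd 3, the gcd CAN increase (e.g., set N[2] = 6).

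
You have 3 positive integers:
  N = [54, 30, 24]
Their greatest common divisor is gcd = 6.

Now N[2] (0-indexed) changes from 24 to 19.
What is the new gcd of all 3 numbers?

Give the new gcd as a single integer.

Answer: 1

Derivation:
Numbers: [54, 30, 24], gcd = 6
Change: index 2, 24 -> 19
gcd of the OTHER numbers (without index 2): gcd([54, 30]) = 6
New gcd = gcd(g_others, new_val) = gcd(6, 19) = 1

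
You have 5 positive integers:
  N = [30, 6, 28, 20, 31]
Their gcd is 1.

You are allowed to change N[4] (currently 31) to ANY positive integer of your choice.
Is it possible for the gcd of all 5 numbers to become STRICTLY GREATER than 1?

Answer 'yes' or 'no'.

Answer: yes

Derivation:
Current gcd = 1
gcd of all OTHER numbers (without N[4]=31): gcd([30, 6, 28, 20]) = 2
The new gcd after any change is gcd(2, new_value).
This can be at most 2.
Since 2 > old gcd 1, the gcd CAN increase (e.g., set N[4] = 2).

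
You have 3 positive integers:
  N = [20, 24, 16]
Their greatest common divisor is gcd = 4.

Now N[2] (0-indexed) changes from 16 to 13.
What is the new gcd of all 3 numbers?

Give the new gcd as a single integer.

Numbers: [20, 24, 16], gcd = 4
Change: index 2, 16 -> 13
gcd of the OTHER numbers (without index 2): gcd([20, 24]) = 4
New gcd = gcd(g_others, new_val) = gcd(4, 13) = 1

Answer: 1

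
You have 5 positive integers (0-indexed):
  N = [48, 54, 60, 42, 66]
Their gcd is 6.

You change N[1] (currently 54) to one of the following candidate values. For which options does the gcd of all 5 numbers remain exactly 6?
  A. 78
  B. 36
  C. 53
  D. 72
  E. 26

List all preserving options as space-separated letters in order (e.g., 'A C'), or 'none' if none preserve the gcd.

Answer: A B D

Derivation:
Old gcd = 6; gcd of others (without N[1]) = 6
New gcd for candidate v: gcd(6, v). Preserves old gcd iff gcd(6, v) = 6.
  Option A: v=78, gcd(6,78)=6 -> preserves
  Option B: v=36, gcd(6,36)=6 -> preserves
  Option C: v=53, gcd(6,53)=1 -> changes
  Option D: v=72, gcd(6,72)=6 -> preserves
  Option E: v=26, gcd(6,26)=2 -> changes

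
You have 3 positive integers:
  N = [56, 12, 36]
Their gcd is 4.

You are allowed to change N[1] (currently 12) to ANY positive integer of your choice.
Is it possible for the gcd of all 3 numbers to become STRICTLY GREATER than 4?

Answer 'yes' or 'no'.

Answer: no

Derivation:
Current gcd = 4
gcd of all OTHER numbers (without N[1]=12): gcd([56, 36]) = 4
The new gcd after any change is gcd(4, new_value).
This can be at most 4.
Since 4 = old gcd 4, the gcd can only stay the same or decrease.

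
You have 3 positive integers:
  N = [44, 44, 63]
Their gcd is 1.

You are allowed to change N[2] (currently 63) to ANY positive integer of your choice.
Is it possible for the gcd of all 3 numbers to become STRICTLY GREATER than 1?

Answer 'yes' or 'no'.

Current gcd = 1
gcd of all OTHER numbers (without N[2]=63): gcd([44, 44]) = 44
The new gcd after any change is gcd(44, new_value).
This can be at most 44.
Since 44 > old gcd 1, the gcd CAN increase (e.g., set N[2] = 44).

Answer: yes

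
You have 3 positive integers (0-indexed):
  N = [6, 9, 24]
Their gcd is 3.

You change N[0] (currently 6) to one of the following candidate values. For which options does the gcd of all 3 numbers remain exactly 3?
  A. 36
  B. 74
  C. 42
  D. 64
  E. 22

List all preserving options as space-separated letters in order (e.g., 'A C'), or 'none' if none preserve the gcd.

Answer: A C

Derivation:
Old gcd = 3; gcd of others (without N[0]) = 3
New gcd for candidate v: gcd(3, v). Preserves old gcd iff gcd(3, v) = 3.
  Option A: v=36, gcd(3,36)=3 -> preserves
  Option B: v=74, gcd(3,74)=1 -> changes
  Option C: v=42, gcd(3,42)=3 -> preserves
  Option D: v=64, gcd(3,64)=1 -> changes
  Option E: v=22, gcd(3,22)=1 -> changes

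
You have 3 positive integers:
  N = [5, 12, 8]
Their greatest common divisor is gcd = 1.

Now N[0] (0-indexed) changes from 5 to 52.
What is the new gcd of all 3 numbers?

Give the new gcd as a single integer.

Answer: 4

Derivation:
Numbers: [5, 12, 8], gcd = 1
Change: index 0, 5 -> 52
gcd of the OTHER numbers (without index 0): gcd([12, 8]) = 4
New gcd = gcd(g_others, new_val) = gcd(4, 52) = 4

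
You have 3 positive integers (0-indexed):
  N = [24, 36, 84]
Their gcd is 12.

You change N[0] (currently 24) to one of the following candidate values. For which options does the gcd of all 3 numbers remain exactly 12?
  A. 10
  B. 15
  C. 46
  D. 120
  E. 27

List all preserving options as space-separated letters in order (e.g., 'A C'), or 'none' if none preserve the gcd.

Answer: D

Derivation:
Old gcd = 12; gcd of others (without N[0]) = 12
New gcd for candidate v: gcd(12, v). Preserves old gcd iff gcd(12, v) = 12.
  Option A: v=10, gcd(12,10)=2 -> changes
  Option B: v=15, gcd(12,15)=3 -> changes
  Option C: v=46, gcd(12,46)=2 -> changes
  Option D: v=120, gcd(12,120)=12 -> preserves
  Option E: v=27, gcd(12,27)=3 -> changes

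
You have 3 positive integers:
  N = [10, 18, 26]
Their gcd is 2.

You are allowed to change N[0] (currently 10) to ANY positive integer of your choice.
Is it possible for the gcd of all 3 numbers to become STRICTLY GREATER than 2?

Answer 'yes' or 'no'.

Current gcd = 2
gcd of all OTHER numbers (without N[0]=10): gcd([18, 26]) = 2
The new gcd after any change is gcd(2, new_value).
This can be at most 2.
Since 2 = old gcd 2, the gcd can only stay the same or decrease.

Answer: no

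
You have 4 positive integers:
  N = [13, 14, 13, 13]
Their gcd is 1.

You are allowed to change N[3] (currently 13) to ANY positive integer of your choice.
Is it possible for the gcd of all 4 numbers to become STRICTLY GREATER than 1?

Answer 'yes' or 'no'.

Answer: no

Derivation:
Current gcd = 1
gcd of all OTHER numbers (without N[3]=13): gcd([13, 14, 13]) = 1
The new gcd after any change is gcd(1, new_value).
This can be at most 1.
Since 1 = old gcd 1, the gcd can only stay the same or decrease.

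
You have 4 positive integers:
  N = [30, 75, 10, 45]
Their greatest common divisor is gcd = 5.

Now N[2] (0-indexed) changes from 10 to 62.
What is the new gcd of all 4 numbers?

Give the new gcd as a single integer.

Answer: 1

Derivation:
Numbers: [30, 75, 10, 45], gcd = 5
Change: index 2, 10 -> 62
gcd of the OTHER numbers (without index 2): gcd([30, 75, 45]) = 15
New gcd = gcd(g_others, new_val) = gcd(15, 62) = 1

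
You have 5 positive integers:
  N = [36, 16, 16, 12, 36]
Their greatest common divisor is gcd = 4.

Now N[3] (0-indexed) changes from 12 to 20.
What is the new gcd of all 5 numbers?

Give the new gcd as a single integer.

Answer: 4

Derivation:
Numbers: [36, 16, 16, 12, 36], gcd = 4
Change: index 3, 12 -> 20
gcd of the OTHER numbers (without index 3): gcd([36, 16, 16, 36]) = 4
New gcd = gcd(g_others, new_val) = gcd(4, 20) = 4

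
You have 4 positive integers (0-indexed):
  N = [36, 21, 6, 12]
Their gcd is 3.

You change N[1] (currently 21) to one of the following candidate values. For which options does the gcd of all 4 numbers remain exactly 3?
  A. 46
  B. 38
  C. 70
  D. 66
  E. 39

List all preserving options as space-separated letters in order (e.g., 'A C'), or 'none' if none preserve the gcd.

Old gcd = 3; gcd of others (without N[1]) = 6
New gcd for candidate v: gcd(6, v). Preserves old gcd iff gcd(6, v) = 3.
  Option A: v=46, gcd(6,46)=2 -> changes
  Option B: v=38, gcd(6,38)=2 -> changes
  Option C: v=70, gcd(6,70)=2 -> changes
  Option D: v=66, gcd(6,66)=6 -> changes
  Option E: v=39, gcd(6,39)=3 -> preserves

Answer: E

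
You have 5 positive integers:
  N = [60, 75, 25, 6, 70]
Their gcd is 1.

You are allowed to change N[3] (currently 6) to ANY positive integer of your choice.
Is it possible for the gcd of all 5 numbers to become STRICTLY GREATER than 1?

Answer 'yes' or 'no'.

Current gcd = 1
gcd of all OTHER numbers (without N[3]=6): gcd([60, 75, 25, 70]) = 5
The new gcd after any change is gcd(5, new_value).
This can be at most 5.
Since 5 > old gcd 1, the gcd CAN increase (e.g., set N[3] = 5).

Answer: yes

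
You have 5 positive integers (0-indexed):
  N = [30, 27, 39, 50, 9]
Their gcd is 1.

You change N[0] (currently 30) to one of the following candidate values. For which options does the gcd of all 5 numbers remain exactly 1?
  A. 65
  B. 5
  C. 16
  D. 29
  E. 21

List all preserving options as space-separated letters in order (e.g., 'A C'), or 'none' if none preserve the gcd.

Answer: A B C D E

Derivation:
Old gcd = 1; gcd of others (without N[0]) = 1
New gcd for candidate v: gcd(1, v). Preserves old gcd iff gcd(1, v) = 1.
  Option A: v=65, gcd(1,65)=1 -> preserves
  Option B: v=5, gcd(1,5)=1 -> preserves
  Option C: v=16, gcd(1,16)=1 -> preserves
  Option D: v=29, gcd(1,29)=1 -> preserves
  Option E: v=21, gcd(1,21)=1 -> preserves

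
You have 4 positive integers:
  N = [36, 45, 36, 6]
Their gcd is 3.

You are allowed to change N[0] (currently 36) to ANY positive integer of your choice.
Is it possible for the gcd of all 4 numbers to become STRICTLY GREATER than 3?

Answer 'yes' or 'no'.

Current gcd = 3
gcd of all OTHER numbers (without N[0]=36): gcd([45, 36, 6]) = 3
The new gcd after any change is gcd(3, new_value).
This can be at most 3.
Since 3 = old gcd 3, the gcd can only stay the same or decrease.

Answer: no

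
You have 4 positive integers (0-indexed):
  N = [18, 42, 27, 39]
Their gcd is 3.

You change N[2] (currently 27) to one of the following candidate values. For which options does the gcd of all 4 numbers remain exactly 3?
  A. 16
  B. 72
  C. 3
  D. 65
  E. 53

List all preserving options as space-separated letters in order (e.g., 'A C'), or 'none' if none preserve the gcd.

Answer: B C

Derivation:
Old gcd = 3; gcd of others (without N[2]) = 3
New gcd for candidate v: gcd(3, v). Preserves old gcd iff gcd(3, v) = 3.
  Option A: v=16, gcd(3,16)=1 -> changes
  Option B: v=72, gcd(3,72)=3 -> preserves
  Option C: v=3, gcd(3,3)=3 -> preserves
  Option D: v=65, gcd(3,65)=1 -> changes
  Option E: v=53, gcd(3,53)=1 -> changes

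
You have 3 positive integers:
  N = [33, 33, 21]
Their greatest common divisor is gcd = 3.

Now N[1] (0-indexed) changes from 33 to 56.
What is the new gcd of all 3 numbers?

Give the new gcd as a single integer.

Numbers: [33, 33, 21], gcd = 3
Change: index 1, 33 -> 56
gcd of the OTHER numbers (without index 1): gcd([33, 21]) = 3
New gcd = gcd(g_others, new_val) = gcd(3, 56) = 1

Answer: 1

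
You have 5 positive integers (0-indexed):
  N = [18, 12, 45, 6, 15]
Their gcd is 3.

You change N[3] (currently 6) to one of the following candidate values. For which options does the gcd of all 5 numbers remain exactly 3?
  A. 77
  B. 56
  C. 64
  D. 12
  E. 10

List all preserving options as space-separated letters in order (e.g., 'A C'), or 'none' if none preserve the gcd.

Old gcd = 3; gcd of others (without N[3]) = 3
New gcd for candidate v: gcd(3, v). Preserves old gcd iff gcd(3, v) = 3.
  Option A: v=77, gcd(3,77)=1 -> changes
  Option B: v=56, gcd(3,56)=1 -> changes
  Option C: v=64, gcd(3,64)=1 -> changes
  Option D: v=12, gcd(3,12)=3 -> preserves
  Option E: v=10, gcd(3,10)=1 -> changes

Answer: D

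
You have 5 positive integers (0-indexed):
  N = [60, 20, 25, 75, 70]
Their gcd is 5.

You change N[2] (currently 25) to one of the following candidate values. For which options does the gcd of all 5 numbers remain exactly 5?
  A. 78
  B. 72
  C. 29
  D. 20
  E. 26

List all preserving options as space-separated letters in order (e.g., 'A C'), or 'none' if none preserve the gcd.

Old gcd = 5; gcd of others (without N[2]) = 5
New gcd for candidate v: gcd(5, v). Preserves old gcd iff gcd(5, v) = 5.
  Option A: v=78, gcd(5,78)=1 -> changes
  Option B: v=72, gcd(5,72)=1 -> changes
  Option C: v=29, gcd(5,29)=1 -> changes
  Option D: v=20, gcd(5,20)=5 -> preserves
  Option E: v=26, gcd(5,26)=1 -> changes

Answer: D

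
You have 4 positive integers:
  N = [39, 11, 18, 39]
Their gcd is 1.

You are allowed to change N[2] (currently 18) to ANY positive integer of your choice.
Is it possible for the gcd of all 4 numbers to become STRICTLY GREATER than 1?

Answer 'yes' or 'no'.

Current gcd = 1
gcd of all OTHER numbers (without N[2]=18): gcd([39, 11, 39]) = 1
The new gcd after any change is gcd(1, new_value).
This can be at most 1.
Since 1 = old gcd 1, the gcd can only stay the same or decrease.

Answer: no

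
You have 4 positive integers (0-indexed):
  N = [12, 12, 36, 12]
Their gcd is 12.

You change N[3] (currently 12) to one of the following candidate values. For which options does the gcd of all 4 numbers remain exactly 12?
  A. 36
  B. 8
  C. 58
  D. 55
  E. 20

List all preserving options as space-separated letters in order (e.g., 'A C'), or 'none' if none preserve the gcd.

Answer: A

Derivation:
Old gcd = 12; gcd of others (without N[3]) = 12
New gcd for candidate v: gcd(12, v). Preserves old gcd iff gcd(12, v) = 12.
  Option A: v=36, gcd(12,36)=12 -> preserves
  Option B: v=8, gcd(12,8)=4 -> changes
  Option C: v=58, gcd(12,58)=2 -> changes
  Option D: v=55, gcd(12,55)=1 -> changes
  Option E: v=20, gcd(12,20)=4 -> changes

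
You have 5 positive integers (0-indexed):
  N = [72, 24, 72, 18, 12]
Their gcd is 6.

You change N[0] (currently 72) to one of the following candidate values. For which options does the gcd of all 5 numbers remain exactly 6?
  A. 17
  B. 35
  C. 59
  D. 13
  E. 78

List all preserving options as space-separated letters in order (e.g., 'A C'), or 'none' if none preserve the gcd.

Old gcd = 6; gcd of others (without N[0]) = 6
New gcd for candidate v: gcd(6, v). Preserves old gcd iff gcd(6, v) = 6.
  Option A: v=17, gcd(6,17)=1 -> changes
  Option B: v=35, gcd(6,35)=1 -> changes
  Option C: v=59, gcd(6,59)=1 -> changes
  Option D: v=13, gcd(6,13)=1 -> changes
  Option E: v=78, gcd(6,78)=6 -> preserves

Answer: E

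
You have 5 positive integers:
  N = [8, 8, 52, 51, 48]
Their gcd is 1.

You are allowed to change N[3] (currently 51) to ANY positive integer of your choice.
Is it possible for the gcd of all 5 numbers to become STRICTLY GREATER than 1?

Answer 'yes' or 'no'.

Answer: yes

Derivation:
Current gcd = 1
gcd of all OTHER numbers (without N[3]=51): gcd([8, 8, 52, 48]) = 4
The new gcd after any change is gcd(4, new_value).
This can be at most 4.
Since 4 > old gcd 1, the gcd CAN increase (e.g., set N[3] = 4).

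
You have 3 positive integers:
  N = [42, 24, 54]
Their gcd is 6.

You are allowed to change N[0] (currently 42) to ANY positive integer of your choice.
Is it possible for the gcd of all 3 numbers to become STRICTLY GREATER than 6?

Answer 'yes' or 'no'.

Current gcd = 6
gcd of all OTHER numbers (without N[0]=42): gcd([24, 54]) = 6
The new gcd after any change is gcd(6, new_value).
This can be at most 6.
Since 6 = old gcd 6, the gcd can only stay the same or decrease.

Answer: no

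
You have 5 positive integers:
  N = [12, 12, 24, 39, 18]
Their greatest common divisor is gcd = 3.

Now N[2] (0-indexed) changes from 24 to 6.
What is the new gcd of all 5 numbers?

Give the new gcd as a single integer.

Numbers: [12, 12, 24, 39, 18], gcd = 3
Change: index 2, 24 -> 6
gcd of the OTHER numbers (without index 2): gcd([12, 12, 39, 18]) = 3
New gcd = gcd(g_others, new_val) = gcd(3, 6) = 3

Answer: 3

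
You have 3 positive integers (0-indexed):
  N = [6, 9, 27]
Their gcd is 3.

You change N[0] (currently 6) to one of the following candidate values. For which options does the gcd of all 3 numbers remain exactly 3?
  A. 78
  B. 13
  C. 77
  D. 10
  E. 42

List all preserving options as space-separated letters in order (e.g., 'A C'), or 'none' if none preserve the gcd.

Old gcd = 3; gcd of others (without N[0]) = 9
New gcd for candidate v: gcd(9, v). Preserves old gcd iff gcd(9, v) = 3.
  Option A: v=78, gcd(9,78)=3 -> preserves
  Option B: v=13, gcd(9,13)=1 -> changes
  Option C: v=77, gcd(9,77)=1 -> changes
  Option D: v=10, gcd(9,10)=1 -> changes
  Option E: v=42, gcd(9,42)=3 -> preserves

Answer: A E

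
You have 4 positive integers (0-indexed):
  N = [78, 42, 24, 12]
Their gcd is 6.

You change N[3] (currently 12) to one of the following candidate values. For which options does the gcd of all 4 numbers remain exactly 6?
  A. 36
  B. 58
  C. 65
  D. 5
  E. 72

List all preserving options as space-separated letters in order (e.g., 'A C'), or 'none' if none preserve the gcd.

Old gcd = 6; gcd of others (without N[3]) = 6
New gcd for candidate v: gcd(6, v). Preserves old gcd iff gcd(6, v) = 6.
  Option A: v=36, gcd(6,36)=6 -> preserves
  Option B: v=58, gcd(6,58)=2 -> changes
  Option C: v=65, gcd(6,65)=1 -> changes
  Option D: v=5, gcd(6,5)=1 -> changes
  Option E: v=72, gcd(6,72)=6 -> preserves

Answer: A E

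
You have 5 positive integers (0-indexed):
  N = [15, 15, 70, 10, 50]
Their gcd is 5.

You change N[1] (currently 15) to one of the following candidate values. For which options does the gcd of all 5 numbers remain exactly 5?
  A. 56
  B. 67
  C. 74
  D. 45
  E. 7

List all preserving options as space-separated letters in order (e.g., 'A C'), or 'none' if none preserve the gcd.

Old gcd = 5; gcd of others (without N[1]) = 5
New gcd for candidate v: gcd(5, v). Preserves old gcd iff gcd(5, v) = 5.
  Option A: v=56, gcd(5,56)=1 -> changes
  Option B: v=67, gcd(5,67)=1 -> changes
  Option C: v=74, gcd(5,74)=1 -> changes
  Option D: v=45, gcd(5,45)=5 -> preserves
  Option E: v=7, gcd(5,7)=1 -> changes

Answer: D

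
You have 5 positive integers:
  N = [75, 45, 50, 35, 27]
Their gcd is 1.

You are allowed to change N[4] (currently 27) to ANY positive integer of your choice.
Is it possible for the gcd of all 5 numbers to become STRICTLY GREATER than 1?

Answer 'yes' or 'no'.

Answer: yes

Derivation:
Current gcd = 1
gcd of all OTHER numbers (without N[4]=27): gcd([75, 45, 50, 35]) = 5
The new gcd after any change is gcd(5, new_value).
This can be at most 5.
Since 5 > old gcd 1, the gcd CAN increase (e.g., set N[4] = 5).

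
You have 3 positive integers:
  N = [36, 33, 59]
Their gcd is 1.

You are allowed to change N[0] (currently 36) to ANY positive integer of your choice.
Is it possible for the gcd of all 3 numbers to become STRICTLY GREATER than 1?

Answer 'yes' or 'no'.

Current gcd = 1
gcd of all OTHER numbers (without N[0]=36): gcd([33, 59]) = 1
The new gcd after any change is gcd(1, new_value).
This can be at most 1.
Since 1 = old gcd 1, the gcd can only stay the same or decrease.

Answer: no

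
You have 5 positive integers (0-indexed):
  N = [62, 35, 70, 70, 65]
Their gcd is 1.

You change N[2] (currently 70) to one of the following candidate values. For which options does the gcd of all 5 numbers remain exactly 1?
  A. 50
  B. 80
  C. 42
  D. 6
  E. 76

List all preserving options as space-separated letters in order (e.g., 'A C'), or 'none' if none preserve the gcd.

Old gcd = 1; gcd of others (without N[2]) = 1
New gcd for candidate v: gcd(1, v). Preserves old gcd iff gcd(1, v) = 1.
  Option A: v=50, gcd(1,50)=1 -> preserves
  Option B: v=80, gcd(1,80)=1 -> preserves
  Option C: v=42, gcd(1,42)=1 -> preserves
  Option D: v=6, gcd(1,6)=1 -> preserves
  Option E: v=76, gcd(1,76)=1 -> preserves

Answer: A B C D E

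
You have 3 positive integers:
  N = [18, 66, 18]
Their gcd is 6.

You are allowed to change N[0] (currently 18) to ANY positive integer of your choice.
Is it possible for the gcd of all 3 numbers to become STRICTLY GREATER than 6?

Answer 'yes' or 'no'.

Answer: no

Derivation:
Current gcd = 6
gcd of all OTHER numbers (without N[0]=18): gcd([66, 18]) = 6
The new gcd after any change is gcd(6, new_value).
This can be at most 6.
Since 6 = old gcd 6, the gcd can only stay the same or decrease.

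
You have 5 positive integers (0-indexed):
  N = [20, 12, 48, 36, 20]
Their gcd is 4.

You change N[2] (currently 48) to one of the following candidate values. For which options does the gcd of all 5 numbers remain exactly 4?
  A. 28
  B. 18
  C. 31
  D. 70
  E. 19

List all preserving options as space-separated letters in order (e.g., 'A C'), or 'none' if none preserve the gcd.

Answer: A

Derivation:
Old gcd = 4; gcd of others (without N[2]) = 4
New gcd for candidate v: gcd(4, v). Preserves old gcd iff gcd(4, v) = 4.
  Option A: v=28, gcd(4,28)=4 -> preserves
  Option B: v=18, gcd(4,18)=2 -> changes
  Option C: v=31, gcd(4,31)=1 -> changes
  Option D: v=70, gcd(4,70)=2 -> changes
  Option E: v=19, gcd(4,19)=1 -> changes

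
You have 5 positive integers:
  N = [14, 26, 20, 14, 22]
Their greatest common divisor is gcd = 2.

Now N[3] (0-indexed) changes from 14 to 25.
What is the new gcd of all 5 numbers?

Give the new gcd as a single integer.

Answer: 1

Derivation:
Numbers: [14, 26, 20, 14, 22], gcd = 2
Change: index 3, 14 -> 25
gcd of the OTHER numbers (without index 3): gcd([14, 26, 20, 22]) = 2
New gcd = gcd(g_others, new_val) = gcd(2, 25) = 1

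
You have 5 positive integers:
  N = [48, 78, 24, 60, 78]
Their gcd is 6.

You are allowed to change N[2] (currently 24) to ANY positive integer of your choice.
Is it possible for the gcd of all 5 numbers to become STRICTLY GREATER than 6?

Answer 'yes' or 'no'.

Answer: no

Derivation:
Current gcd = 6
gcd of all OTHER numbers (without N[2]=24): gcd([48, 78, 60, 78]) = 6
The new gcd after any change is gcd(6, new_value).
This can be at most 6.
Since 6 = old gcd 6, the gcd can only stay the same or decrease.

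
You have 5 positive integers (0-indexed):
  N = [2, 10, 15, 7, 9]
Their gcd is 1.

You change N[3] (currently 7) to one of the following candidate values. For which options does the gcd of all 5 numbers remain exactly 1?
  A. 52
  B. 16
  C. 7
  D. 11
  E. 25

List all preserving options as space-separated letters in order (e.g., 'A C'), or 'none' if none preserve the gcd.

Answer: A B C D E

Derivation:
Old gcd = 1; gcd of others (without N[3]) = 1
New gcd for candidate v: gcd(1, v). Preserves old gcd iff gcd(1, v) = 1.
  Option A: v=52, gcd(1,52)=1 -> preserves
  Option B: v=16, gcd(1,16)=1 -> preserves
  Option C: v=7, gcd(1,7)=1 -> preserves
  Option D: v=11, gcd(1,11)=1 -> preserves
  Option E: v=25, gcd(1,25)=1 -> preserves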